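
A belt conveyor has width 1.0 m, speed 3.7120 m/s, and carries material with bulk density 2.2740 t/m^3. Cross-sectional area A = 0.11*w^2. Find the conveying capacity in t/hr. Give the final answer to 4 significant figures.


A = 0.11 * 1.0^2 = 0.11 m^2
C = 0.11 * 3.7120 * 2.2740 * 3600
C = 3343 t/hr


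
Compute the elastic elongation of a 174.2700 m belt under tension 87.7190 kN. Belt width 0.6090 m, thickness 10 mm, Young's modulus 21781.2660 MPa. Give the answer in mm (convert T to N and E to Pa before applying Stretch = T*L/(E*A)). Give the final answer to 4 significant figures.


A = 0.6090 * 0.01 = 0.00609 m^2
Stretch = 87.7190*1000 * 174.2700 / (21781.2660e6 * 0.00609) * 1000
Stretch = 115.2 mm


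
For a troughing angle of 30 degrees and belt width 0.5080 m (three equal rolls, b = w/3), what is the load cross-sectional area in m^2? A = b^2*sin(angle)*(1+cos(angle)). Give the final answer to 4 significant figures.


b = 0.5080/3 = 0.169333 m
A = 0.169333^2 * sin(30 deg) * (1 + cos(30 deg))
A = 0.02675 m^2


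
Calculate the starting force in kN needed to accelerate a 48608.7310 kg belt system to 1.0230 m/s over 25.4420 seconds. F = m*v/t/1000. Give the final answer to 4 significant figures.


F = 48608.7310 * 1.0230 / 25.4420 / 1000
F = 1.955 kN


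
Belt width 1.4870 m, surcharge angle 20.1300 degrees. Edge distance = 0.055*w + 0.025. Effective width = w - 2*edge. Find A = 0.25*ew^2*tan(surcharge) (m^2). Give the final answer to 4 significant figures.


edge = 0.055*1.4870 + 0.025 = 0.106785 m
ew = 1.4870 - 2*0.106785 = 1.27343 m
A = 0.25 * 1.27343^2 * tan(20.1300 deg)
A = 0.1486 m^2


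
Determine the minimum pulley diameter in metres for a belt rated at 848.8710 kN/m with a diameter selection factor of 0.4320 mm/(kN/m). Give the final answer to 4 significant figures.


D = 848.8710 * 0.4320 / 1000
D = 0.3667 m


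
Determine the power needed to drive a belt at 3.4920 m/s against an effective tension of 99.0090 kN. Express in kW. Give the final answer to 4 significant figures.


P = Te * v = 99.0090 * 3.4920
P = 345.7 kW


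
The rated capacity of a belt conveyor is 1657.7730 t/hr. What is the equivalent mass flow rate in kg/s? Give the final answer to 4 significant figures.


m_dot = 1657.7730 * 1000 / 3600
m_dot = 460.5 kg/s


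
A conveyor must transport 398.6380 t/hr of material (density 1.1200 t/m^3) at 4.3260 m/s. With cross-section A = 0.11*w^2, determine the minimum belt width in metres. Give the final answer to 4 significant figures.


A_req = 398.6380 / (4.3260 * 1.1200 * 3600) = 0.0228545 m^2
w = sqrt(0.0228545 / 0.11)
w = 0.4558 m


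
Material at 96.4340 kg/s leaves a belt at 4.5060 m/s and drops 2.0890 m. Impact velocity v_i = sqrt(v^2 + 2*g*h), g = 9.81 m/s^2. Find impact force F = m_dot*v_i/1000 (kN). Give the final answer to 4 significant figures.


v_i = sqrt(4.5060^2 + 2*9.81*2.0890) = 7.82881 m/s
F = 96.4340 * 7.82881 / 1000
F = 0.7550 kN


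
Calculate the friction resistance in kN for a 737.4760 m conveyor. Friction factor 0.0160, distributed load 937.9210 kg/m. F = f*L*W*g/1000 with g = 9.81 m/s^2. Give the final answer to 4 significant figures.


F = 0.0160 * 737.4760 * 937.9210 * 9.81 / 1000
F = 108.6 kN


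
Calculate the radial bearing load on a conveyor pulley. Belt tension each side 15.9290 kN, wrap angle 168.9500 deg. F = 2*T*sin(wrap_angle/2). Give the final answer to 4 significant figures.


F = 2 * 15.9290 * sin(168.9500/2 deg)
F = 31.71 kN


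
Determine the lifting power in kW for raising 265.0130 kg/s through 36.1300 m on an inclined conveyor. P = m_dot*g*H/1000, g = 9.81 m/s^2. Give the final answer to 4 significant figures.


P = 265.0130 * 9.81 * 36.1300 / 1000
P = 93.93 kW


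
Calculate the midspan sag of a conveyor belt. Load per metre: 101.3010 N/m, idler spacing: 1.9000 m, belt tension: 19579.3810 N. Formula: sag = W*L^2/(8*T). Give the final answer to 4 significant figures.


sag = 101.3010 * 1.9000^2 / (8 * 19579.3810)
sag = 0.002335 m


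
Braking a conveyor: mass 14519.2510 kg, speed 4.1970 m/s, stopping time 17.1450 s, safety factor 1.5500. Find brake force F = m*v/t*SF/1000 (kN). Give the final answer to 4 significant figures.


F = 14519.2510 * 4.1970 / 17.1450 * 1.5500 / 1000
F = 5.509 kN


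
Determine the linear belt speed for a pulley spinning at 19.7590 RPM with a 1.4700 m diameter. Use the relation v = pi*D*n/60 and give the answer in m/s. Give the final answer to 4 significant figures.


v = pi * 1.4700 * 19.7590 / 60
v = 1.521 m/s


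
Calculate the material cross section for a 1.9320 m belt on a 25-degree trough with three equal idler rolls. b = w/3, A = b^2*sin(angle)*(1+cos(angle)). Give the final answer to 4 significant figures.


b = 1.9320/3 = 0.644 m
A = 0.644^2 * sin(25 deg) * (1 + cos(25 deg))
A = 0.3341 m^2


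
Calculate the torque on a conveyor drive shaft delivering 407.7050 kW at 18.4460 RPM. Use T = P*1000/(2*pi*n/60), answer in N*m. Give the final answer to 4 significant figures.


omega = 2*pi*18.4460/60 = 1.93166 rad/s
T = 407.7050*1000 / 1.93166
T = 211100 N*m


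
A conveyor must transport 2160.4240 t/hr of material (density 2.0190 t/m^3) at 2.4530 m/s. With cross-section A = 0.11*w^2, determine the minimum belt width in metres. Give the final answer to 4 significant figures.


A_req = 2160.4240 / (2.4530 * 2.0190 * 3600) = 0.121172 m^2
w = sqrt(0.121172 / 0.11)
w = 1.050 m


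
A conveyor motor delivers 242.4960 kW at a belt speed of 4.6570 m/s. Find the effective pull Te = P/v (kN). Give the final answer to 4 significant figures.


Te = P / v = 242.4960 / 4.6570
Te = 52.07 kN


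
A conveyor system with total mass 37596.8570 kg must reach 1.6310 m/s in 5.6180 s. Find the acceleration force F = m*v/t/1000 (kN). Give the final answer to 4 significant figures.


F = 37596.8570 * 1.6310 / 5.6180 / 1000
F = 10.92 kN


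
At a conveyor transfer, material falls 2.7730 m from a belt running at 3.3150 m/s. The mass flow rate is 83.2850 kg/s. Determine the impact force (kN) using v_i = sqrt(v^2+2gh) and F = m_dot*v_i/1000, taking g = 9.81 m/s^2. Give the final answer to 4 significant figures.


v_i = sqrt(3.3150^2 + 2*9.81*2.7730) = 8.08675 m/s
F = 83.2850 * 8.08675 / 1000
F = 0.6735 kN


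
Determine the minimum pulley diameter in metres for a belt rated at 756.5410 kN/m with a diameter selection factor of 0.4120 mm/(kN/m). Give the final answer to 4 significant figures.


D = 756.5410 * 0.4120 / 1000
D = 0.3117 m


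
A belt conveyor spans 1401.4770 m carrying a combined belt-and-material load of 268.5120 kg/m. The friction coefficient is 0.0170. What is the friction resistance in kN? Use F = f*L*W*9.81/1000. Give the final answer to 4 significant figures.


F = 0.0170 * 1401.4770 * 268.5120 * 9.81 / 1000
F = 62.76 kN


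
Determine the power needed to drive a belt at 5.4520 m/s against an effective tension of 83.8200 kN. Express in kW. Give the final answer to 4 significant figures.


P = Te * v = 83.8200 * 5.4520
P = 457.0 kW


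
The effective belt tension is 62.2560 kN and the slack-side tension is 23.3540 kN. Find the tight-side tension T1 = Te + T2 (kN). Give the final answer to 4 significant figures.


T1 = Te + T2 = 62.2560 + 23.3540
T1 = 85.61 kN


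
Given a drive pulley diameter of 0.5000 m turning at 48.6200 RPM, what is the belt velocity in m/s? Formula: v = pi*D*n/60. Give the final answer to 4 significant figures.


v = pi * 0.5000 * 48.6200 / 60
v = 1.273 m/s


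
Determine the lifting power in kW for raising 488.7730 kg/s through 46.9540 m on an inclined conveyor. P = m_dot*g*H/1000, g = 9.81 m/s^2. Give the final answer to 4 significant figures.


P = 488.7730 * 9.81 * 46.9540 / 1000
P = 225.1 kW


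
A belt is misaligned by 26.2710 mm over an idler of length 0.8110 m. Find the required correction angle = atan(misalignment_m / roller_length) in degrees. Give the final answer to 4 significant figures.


misalign_m = 26.2710 / 1000 = 0.026271 m
angle = atan(0.026271 / 0.8110)
angle = 1.855 deg


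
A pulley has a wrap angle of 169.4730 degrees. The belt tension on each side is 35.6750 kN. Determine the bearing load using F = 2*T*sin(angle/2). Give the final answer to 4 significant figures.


F = 2 * 35.6750 * sin(169.4730/2 deg)
F = 71.05 kN


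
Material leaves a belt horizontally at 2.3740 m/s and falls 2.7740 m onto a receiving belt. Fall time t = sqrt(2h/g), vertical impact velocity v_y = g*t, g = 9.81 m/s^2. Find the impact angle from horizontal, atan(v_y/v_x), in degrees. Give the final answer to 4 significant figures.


t = sqrt(2*2.7740/9.81) = 0.752028 s
v_y = 9.81 * 0.752028 = 7.37739 m/s
angle = atan(7.37739 / 2.3740) = 72.16 deg


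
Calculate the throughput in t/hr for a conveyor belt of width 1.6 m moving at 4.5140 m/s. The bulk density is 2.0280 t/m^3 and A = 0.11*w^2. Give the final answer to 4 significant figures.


A = 0.11 * 1.6^2 = 0.2816 m^2
C = 0.2816 * 4.5140 * 2.0280 * 3600
C = 9280 t/hr


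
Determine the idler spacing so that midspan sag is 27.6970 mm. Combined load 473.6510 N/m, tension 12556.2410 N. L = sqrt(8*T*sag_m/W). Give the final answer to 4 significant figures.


sag = 27.6970/1000 = 0.027697 m
L = sqrt(8 * 12556.2410 * 0.027697 / 473.6510)
L = 2.424 m


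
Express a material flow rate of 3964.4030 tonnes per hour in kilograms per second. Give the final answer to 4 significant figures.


m_dot = 3964.4030 * 1000 / 3600
m_dot = 1101 kg/s


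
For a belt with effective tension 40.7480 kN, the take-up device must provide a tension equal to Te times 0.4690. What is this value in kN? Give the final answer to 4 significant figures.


T_tu = 40.7480 * 0.4690
T_tu = 19.11 kN


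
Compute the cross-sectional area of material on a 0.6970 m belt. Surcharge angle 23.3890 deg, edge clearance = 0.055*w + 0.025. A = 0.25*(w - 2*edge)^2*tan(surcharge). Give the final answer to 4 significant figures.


edge = 0.055*0.6970 + 0.025 = 0.063335 m
ew = 0.6970 - 2*0.063335 = 0.57033 m
A = 0.25 * 0.57033^2 * tan(23.3890 deg)
A = 0.03517 m^2


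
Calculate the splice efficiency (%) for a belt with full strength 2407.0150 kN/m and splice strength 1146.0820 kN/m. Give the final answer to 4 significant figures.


Eff = 1146.0820 / 2407.0150 * 100
Eff = 47.61 %


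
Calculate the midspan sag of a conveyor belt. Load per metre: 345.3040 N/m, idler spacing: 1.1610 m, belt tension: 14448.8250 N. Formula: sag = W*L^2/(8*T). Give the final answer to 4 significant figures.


sag = 345.3040 * 1.1610^2 / (8 * 14448.8250)
sag = 0.004027 m


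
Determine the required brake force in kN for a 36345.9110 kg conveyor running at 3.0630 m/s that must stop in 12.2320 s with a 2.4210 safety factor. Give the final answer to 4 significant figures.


F = 36345.9110 * 3.0630 / 12.2320 * 2.4210 / 1000
F = 22.03 kN


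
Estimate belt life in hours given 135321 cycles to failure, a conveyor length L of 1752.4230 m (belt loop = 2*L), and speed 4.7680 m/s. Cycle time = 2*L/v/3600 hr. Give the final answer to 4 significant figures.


cycle_time = 2 * 1752.4230 / 4.7680 / 3600 = 0.204188 hr
life = 135321 * 0.204188 = 27630 hours


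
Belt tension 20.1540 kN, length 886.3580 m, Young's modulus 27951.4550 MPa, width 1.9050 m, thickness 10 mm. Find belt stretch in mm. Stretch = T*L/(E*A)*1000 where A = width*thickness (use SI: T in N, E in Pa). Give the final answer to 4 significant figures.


A = 1.9050 * 0.01 = 0.01905 m^2
Stretch = 20.1540*1000 * 886.3580 / (27951.4550e6 * 0.01905) * 1000
Stretch = 33.55 mm


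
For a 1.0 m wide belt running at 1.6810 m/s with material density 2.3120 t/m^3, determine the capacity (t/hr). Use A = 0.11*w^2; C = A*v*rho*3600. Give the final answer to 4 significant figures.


A = 0.11 * 1.0^2 = 0.11 m^2
C = 0.11 * 1.6810 * 2.3120 * 3600
C = 1539 t/hr


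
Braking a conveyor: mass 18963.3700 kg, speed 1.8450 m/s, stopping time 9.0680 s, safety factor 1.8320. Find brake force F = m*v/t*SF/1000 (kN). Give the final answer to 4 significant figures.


F = 18963.3700 * 1.8450 / 9.0680 * 1.8320 / 1000
F = 7.068 kN


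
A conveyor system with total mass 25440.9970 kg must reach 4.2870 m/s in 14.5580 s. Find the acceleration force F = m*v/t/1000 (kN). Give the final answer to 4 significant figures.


F = 25440.9970 * 4.2870 / 14.5580 / 1000
F = 7.492 kN


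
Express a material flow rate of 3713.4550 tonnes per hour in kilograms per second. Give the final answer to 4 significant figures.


m_dot = 3713.4550 * 1000 / 3600
m_dot = 1032 kg/s


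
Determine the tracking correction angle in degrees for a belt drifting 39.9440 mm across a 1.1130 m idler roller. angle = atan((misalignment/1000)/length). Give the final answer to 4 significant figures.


misalign_m = 39.9440 / 1000 = 0.039944 m
angle = atan(0.039944 / 1.1130)
angle = 2.055 deg


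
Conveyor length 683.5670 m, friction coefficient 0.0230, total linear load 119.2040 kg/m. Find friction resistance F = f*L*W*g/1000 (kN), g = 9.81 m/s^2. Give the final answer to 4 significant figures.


F = 0.0230 * 683.5670 * 119.2040 * 9.81 / 1000
F = 18.39 kN


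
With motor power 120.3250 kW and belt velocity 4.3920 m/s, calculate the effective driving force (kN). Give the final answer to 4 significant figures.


Te = P / v = 120.3250 / 4.3920
Te = 27.40 kN


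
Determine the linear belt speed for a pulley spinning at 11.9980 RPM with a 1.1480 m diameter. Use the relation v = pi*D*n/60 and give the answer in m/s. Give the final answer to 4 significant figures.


v = pi * 1.1480 * 11.9980 / 60
v = 0.7212 m/s


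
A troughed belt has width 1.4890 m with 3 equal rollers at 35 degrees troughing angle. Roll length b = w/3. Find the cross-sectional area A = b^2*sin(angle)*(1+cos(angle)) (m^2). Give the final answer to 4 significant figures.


b = 1.4890/3 = 0.496333 m
A = 0.496333^2 * sin(35 deg) * (1 + cos(35 deg))
A = 0.2570 m^2


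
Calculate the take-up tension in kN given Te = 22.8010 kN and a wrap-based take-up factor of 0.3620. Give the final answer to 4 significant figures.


T_tu = 22.8010 * 0.3620
T_tu = 8.254 kN


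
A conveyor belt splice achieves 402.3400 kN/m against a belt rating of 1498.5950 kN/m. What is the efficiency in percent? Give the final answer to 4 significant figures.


Eff = 402.3400 / 1498.5950 * 100
Eff = 26.85 %


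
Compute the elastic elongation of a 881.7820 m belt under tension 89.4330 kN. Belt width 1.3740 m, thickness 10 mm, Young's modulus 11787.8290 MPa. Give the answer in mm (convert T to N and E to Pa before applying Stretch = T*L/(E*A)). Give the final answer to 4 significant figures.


A = 1.3740 * 0.01 = 0.01374 m^2
Stretch = 89.4330*1000 * 881.7820 / (11787.8290e6 * 0.01374) * 1000
Stretch = 486.9 mm


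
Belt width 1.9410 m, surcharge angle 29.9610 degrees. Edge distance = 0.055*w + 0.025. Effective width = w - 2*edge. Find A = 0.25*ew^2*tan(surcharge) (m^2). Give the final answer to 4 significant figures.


edge = 0.055*1.9410 + 0.025 = 0.131755 m
ew = 1.9410 - 2*0.131755 = 1.67749 m
A = 0.25 * 1.67749^2 * tan(29.9610 deg)
A = 0.4055 m^2


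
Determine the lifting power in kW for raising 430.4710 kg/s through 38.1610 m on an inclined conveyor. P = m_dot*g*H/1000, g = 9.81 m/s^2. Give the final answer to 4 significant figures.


P = 430.4710 * 9.81 * 38.1610 / 1000
P = 161.2 kW


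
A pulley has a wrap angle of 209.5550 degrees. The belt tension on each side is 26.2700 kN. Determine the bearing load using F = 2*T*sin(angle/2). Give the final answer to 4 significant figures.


F = 2 * 26.2700 * sin(209.5550/2 deg)
F = 50.80 kN


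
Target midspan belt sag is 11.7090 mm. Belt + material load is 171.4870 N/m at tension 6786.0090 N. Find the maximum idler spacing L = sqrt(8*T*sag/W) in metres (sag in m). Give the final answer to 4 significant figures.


sag = 11.7090/1000 = 0.011709 m
L = sqrt(8 * 6786.0090 * 0.011709 / 171.4870)
L = 1.925 m


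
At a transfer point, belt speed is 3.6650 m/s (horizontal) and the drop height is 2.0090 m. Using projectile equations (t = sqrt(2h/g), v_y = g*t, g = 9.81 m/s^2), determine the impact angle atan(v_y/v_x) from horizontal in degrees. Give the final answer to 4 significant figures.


t = sqrt(2*2.0090/9.81) = 0.639986 s
v_y = 9.81 * 0.639986 = 6.27826 m/s
angle = atan(6.27826 / 3.6650) = 59.73 deg


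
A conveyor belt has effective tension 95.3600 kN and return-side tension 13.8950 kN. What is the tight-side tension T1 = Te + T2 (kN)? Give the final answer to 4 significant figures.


T1 = Te + T2 = 95.3600 + 13.8950
T1 = 109.3 kN


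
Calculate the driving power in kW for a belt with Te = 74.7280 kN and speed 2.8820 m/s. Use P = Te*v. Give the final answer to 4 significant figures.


P = Te * v = 74.7280 * 2.8820
P = 215.4 kW


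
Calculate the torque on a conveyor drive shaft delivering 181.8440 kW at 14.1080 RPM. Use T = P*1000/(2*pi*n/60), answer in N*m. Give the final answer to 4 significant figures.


omega = 2*pi*14.1080/60 = 1.47739 rad/s
T = 181.8440*1000 / 1.47739
T = 123100 N*m


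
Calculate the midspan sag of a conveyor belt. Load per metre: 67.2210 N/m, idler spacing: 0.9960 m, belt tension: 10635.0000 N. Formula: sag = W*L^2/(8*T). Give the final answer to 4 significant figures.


sag = 67.2210 * 0.9960^2 / (8 * 10635.0000)
sag = 0.0007838 m


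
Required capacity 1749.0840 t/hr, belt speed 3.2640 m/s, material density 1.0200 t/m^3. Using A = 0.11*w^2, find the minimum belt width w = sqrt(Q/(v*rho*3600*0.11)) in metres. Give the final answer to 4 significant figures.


A_req = 1749.0840 / (3.2640 * 1.0200 * 3600) = 0.145934 m^2
w = sqrt(0.145934 / 0.11)
w = 1.152 m


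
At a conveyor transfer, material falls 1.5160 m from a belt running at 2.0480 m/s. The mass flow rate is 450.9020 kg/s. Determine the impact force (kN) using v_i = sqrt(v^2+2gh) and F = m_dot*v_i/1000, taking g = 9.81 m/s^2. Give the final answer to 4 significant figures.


v_i = sqrt(2.0480^2 + 2*9.81*1.5160) = 5.82565 m/s
F = 450.9020 * 5.82565 / 1000
F = 2.627 kN


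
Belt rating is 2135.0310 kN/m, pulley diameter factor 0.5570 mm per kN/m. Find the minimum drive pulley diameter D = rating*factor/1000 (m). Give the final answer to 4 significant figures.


D = 2135.0310 * 0.5570 / 1000
D = 1.189 m


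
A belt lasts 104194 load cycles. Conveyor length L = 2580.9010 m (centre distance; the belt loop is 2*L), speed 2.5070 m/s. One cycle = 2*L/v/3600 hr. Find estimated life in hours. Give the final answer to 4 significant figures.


cycle_time = 2 * 2580.9010 / 2.5070 / 3600 = 0.571932 hr
life = 104194 * 0.571932 = 59590 hours


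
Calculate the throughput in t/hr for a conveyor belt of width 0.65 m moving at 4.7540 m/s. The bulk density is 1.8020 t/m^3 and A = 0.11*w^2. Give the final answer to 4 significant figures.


A = 0.11 * 0.65^2 = 0.046475 m^2
C = 0.046475 * 4.7540 * 1.8020 * 3600
C = 1433 t/hr


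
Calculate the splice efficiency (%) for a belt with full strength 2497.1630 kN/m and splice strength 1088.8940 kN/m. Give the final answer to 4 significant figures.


Eff = 1088.8940 / 2497.1630 * 100
Eff = 43.61 %


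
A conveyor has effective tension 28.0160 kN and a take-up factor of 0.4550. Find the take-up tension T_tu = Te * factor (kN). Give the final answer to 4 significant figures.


T_tu = 28.0160 * 0.4550
T_tu = 12.75 kN


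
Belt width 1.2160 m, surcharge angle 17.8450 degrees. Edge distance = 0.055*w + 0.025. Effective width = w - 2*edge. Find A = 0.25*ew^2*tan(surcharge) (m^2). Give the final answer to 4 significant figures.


edge = 0.055*1.2160 + 0.025 = 0.09188 m
ew = 1.2160 - 2*0.09188 = 1.03224 m
A = 0.25 * 1.03224^2 * tan(17.8450 deg)
A = 0.08576 m^2


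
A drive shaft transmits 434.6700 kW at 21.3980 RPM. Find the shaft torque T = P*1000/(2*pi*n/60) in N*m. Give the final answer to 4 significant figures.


omega = 2*pi*21.3980/60 = 2.24079 rad/s
T = 434.6700*1000 / 2.24079
T = 194000 N*m


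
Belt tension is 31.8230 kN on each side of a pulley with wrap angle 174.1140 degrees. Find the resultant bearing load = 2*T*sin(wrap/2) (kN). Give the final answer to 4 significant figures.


F = 2 * 31.8230 * sin(174.1140/2 deg)
F = 63.56 kN


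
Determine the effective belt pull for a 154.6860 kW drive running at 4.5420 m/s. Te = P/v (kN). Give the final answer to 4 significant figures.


Te = P / v = 154.6860 / 4.5420
Te = 34.06 kN


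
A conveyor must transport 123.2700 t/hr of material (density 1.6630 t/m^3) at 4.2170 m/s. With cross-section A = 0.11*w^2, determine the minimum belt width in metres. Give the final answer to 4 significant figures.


A_req = 123.2700 / (4.2170 * 1.6630 * 3600) = 0.00488269 m^2
w = sqrt(0.00488269 / 0.11)
w = 0.2107 m


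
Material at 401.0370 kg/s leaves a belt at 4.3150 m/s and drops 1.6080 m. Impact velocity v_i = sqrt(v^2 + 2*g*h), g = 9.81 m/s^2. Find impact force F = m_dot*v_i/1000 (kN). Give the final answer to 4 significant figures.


v_i = sqrt(4.3150^2 + 2*9.81*1.6080) = 7.08295 m/s
F = 401.0370 * 7.08295 / 1000
F = 2.841 kN


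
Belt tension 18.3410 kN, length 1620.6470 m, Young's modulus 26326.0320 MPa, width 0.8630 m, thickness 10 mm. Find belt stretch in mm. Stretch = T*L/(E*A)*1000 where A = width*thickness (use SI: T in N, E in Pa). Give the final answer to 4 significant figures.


A = 0.8630 * 0.01 = 0.00863 m^2
Stretch = 18.3410*1000 * 1620.6470 / (26326.0320e6 * 0.00863) * 1000
Stretch = 130.8 mm


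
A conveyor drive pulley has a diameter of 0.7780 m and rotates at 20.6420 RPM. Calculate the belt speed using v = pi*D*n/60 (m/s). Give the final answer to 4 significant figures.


v = pi * 0.7780 * 20.6420 / 60
v = 0.8409 m/s


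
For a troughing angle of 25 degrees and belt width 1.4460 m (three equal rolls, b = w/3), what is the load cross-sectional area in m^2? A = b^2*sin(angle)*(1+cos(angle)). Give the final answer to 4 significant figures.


b = 1.4460/3 = 0.482 m
A = 0.482^2 * sin(25 deg) * (1 + cos(25 deg))
A = 0.1872 m^2


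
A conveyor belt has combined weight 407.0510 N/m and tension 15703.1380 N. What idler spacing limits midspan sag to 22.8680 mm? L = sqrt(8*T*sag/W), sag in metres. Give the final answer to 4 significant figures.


sag = 22.8680/1000 = 0.022868 m
L = sqrt(8 * 15703.1380 * 0.022868 / 407.0510)
L = 2.657 m


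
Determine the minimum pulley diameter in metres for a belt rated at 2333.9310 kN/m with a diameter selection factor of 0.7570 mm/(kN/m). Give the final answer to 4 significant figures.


D = 2333.9310 * 0.7570 / 1000
D = 1.767 m


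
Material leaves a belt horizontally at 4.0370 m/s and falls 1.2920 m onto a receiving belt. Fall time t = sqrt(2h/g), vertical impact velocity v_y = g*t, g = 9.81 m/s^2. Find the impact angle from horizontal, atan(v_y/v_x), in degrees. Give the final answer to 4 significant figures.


t = sqrt(2*1.2920/9.81) = 0.51323 s
v_y = 9.81 * 0.51323 = 5.03479 m/s
angle = atan(5.03479 / 4.0370) = 51.28 deg


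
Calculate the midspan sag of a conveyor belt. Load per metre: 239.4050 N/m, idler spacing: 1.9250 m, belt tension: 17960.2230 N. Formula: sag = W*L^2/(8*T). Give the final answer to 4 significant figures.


sag = 239.4050 * 1.9250^2 / (8 * 17960.2230)
sag = 0.006174 m


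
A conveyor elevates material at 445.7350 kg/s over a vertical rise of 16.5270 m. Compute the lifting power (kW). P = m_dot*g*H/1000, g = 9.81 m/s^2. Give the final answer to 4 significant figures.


P = 445.7350 * 9.81 * 16.5270 / 1000
P = 72.27 kW


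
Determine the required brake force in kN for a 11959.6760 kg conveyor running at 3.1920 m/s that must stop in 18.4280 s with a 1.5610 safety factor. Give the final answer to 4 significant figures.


F = 11959.6760 * 3.1920 / 18.4280 * 1.5610 / 1000
F = 3.234 kN


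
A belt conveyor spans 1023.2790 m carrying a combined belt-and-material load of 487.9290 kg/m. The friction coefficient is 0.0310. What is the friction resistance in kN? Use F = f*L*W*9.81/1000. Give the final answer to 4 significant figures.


F = 0.0310 * 1023.2790 * 487.9290 * 9.81 / 1000
F = 151.8 kN


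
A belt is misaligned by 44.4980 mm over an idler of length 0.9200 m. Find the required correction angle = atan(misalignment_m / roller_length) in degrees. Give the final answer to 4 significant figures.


misalign_m = 44.4980 / 1000 = 0.044498 m
angle = atan(0.044498 / 0.9200)
angle = 2.769 deg


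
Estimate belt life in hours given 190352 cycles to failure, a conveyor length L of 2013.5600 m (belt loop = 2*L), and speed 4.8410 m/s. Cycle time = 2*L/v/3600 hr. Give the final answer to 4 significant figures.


cycle_time = 2 * 2013.5600 / 4.8410 / 3600 = 0.231077 hr
life = 190352 * 0.231077 = 43990 hours


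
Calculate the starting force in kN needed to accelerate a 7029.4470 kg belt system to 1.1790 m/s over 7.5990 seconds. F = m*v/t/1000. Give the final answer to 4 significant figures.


F = 7029.4470 * 1.1790 / 7.5990 / 1000
F = 1.091 kN


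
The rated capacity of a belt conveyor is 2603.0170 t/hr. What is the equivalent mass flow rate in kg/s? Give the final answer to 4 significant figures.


m_dot = 2603.0170 * 1000 / 3600
m_dot = 723.1 kg/s


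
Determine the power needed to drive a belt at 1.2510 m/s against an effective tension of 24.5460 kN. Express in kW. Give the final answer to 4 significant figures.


P = Te * v = 24.5460 * 1.2510
P = 30.71 kW


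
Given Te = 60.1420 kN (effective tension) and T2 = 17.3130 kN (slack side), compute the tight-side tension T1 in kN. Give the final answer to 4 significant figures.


T1 = Te + T2 = 60.1420 + 17.3130
T1 = 77.45 kN


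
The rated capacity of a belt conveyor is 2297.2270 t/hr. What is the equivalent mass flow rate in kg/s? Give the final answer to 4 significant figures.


m_dot = 2297.2270 * 1000 / 3600
m_dot = 638.1 kg/s


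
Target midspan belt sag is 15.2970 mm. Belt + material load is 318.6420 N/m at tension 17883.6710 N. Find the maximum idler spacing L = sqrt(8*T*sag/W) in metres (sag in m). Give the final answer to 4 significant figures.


sag = 15.2970/1000 = 0.015297 m
L = sqrt(8 * 17883.6710 * 0.015297 / 318.6420)
L = 2.621 m


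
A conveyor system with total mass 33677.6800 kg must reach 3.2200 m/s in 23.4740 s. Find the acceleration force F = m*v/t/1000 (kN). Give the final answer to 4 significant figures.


F = 33677.6800 * 3.2200 / 23.4740 / 1000
F = 4.620 kN


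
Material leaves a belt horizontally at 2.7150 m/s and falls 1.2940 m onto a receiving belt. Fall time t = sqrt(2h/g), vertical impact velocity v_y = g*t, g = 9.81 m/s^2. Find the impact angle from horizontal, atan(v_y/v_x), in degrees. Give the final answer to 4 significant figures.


t = sqrt(2*1.2940/9.81) = 0.513627 s
v_y = 9.81 * 0.513627 = 5.03868 m/s
angle = atan(5.03868 / 2.7150) = 61.68 deg


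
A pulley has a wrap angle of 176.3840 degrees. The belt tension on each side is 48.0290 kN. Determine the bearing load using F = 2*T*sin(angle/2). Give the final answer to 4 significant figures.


F = 2 * 48.0290 * sin(176.3840/2 deg)
F = 96.01 kN


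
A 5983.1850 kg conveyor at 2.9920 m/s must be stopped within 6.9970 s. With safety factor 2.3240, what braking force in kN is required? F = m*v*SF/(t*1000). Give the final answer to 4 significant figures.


F = 5983.1850 * 2.9920 / 6.9970 * 2.3240 / 1000
F = 5.946 kN


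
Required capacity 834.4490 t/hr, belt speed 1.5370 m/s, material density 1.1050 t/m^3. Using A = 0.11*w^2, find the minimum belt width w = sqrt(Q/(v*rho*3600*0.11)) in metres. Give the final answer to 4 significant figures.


A_req = 834.4490 / (1.5370 * 1.1050 * 3600) = 0.136478 m^2
w = sqrt(0.136478 / 0.11)
w = 1.114 m


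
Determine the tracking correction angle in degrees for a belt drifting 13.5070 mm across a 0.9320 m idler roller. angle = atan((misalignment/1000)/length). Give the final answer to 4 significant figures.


misalign_m = 13.5070 / 1000 = 0.013507 m
angle = atan(0.013507 / 0.9320)
angle = 0.8303 deg


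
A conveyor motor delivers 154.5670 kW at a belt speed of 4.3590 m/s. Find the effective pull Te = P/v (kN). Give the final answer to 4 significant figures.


Te = P / v = 154.5670 / 4.3590
Te = 35.46 kN


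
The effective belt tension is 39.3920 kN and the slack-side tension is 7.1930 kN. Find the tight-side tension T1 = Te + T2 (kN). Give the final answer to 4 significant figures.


T1 = Te + T2 = 39.3920 + 7.1930
T1 = 46.59 kN


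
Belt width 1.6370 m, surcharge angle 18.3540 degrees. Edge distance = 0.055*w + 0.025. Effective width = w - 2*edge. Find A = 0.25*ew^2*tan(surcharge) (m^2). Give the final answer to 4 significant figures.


edge = 0.055*1.6370 + 0.025 = 0.115035 m
ew = 1.6370 - 2*0.115035 = 1.40693 m
A = 0.25 * 1.40693^2 * tan(18.3540 deg)
A = 0.1642 m^2


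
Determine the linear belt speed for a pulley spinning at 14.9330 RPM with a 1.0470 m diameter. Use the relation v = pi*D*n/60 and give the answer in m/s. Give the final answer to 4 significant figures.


v = pi * 1.0470 * 14.9330 / 60
v = 0.8186 m/s


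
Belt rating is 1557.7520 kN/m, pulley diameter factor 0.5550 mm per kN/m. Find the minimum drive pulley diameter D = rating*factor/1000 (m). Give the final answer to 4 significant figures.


D = 1557.7520 * 0.5550 / 1000
D = 0.8646 m


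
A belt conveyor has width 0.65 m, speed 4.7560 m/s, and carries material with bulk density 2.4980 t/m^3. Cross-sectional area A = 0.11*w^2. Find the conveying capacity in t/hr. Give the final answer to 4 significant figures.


A = 0.11 * 0.65^2 = 0.046475 m^2
C = 0.046475 * 4.7560 * 2.4980 * 3600
C = 1988 t/hr


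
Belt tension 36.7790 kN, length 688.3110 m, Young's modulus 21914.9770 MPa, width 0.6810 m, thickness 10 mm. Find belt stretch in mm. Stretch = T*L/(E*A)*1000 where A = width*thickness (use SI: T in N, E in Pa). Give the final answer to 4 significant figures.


A = 0.6810 * 0.01 = 0.00681 m^2
Stretch = 36.7790*1000 * 688.3110 / (21914.9770e6 * 0.00681) * 1000
Stretch = 169.6 mm


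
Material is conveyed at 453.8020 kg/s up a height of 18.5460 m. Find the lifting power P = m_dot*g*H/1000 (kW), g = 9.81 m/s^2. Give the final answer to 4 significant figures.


P = 453.8020 * 9.81 * 18.5460 / 1000
P = 82.56 kW


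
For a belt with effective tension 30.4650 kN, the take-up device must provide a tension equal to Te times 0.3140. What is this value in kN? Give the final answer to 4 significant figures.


T_tu = 30.4650 * 0.3140
T_tu = 9.566 kN


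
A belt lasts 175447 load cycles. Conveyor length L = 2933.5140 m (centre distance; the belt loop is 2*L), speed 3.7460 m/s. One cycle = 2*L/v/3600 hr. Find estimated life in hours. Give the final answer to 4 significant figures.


cycle_time = 2 * 2933.5140 / 3.7460 / 3600 = 0.435059 hr
life = 175447 * 0.435059 = 76330 hours


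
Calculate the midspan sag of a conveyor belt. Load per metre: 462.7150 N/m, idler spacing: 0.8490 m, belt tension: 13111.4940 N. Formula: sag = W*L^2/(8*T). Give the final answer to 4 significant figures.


sag = 462.7150 * 0.8490^2 / (8 * 13111.4940)
sag = 0.003180 m


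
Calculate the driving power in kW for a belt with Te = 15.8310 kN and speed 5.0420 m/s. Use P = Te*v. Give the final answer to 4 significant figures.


P = Te * v = 15.8310 * 5.0420
P = 79.82 kW


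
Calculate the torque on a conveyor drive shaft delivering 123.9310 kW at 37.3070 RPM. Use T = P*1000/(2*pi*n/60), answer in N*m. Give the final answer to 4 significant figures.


omega = 2*pi*37.3070/60 = 3.90678 rad/s
T = 123.9310*1000 / 3.90678
T = 31720 N*m


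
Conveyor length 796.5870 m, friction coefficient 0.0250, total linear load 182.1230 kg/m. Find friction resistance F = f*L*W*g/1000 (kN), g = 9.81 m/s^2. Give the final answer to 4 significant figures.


F = 0.0250 * 796.5870 * 182.1230 * 9.81 / 1000
F = 35.58 kN


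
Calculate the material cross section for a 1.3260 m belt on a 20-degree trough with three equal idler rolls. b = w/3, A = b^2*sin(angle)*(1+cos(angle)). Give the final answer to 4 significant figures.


b = 1.3260/3 = 0.442 m
A = 0.442^2 * sin(20 deg) * (1 + cos(20 deg))
A = 0.1296 m^2


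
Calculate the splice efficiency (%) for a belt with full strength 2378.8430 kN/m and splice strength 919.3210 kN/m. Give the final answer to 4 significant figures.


Eff = 919.3210 / 2378.8430 * 100
Eff = 38.65 %


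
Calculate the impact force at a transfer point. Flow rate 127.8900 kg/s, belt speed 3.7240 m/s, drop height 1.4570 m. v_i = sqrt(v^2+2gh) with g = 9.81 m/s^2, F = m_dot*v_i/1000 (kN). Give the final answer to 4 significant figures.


v_i = sqrt(3.7240^2 + 2*9.81*1.4570) = 6.51571 m/s
F = 127.8900 * 6.51571 / 1000
F = 0.8333 kN


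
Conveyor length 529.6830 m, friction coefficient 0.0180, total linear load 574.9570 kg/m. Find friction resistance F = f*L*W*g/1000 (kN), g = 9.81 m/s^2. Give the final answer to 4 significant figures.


F = 0.0180 * 529.6830 * 574.9570 * 9.81 / 1000
F = 53.78 kN


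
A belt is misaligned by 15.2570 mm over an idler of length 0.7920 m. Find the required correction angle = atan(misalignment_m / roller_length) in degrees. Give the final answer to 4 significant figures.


misalign_m = 15.2570 / 1000 = 0.015257 m
angle = atan(0.015257 / 0.7920)
angle = 1.104 deg


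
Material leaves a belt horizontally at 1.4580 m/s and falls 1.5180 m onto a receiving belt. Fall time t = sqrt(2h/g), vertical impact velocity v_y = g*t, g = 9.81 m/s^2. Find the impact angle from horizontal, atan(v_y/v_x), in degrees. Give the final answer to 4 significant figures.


t = sqrt(2*1.5180/9.81) = 0.556309 s
v_y = 9.81 * 0.556309 = 5.45739 m/s
angle = atan(5.45739 / 1.4580) = 75.04 deg


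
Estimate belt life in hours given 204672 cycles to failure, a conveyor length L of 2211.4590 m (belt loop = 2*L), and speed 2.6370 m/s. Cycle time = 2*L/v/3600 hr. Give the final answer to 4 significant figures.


cycle_time = 2 * 2211.4590 / 2.6370 / 3600 = 0.465904 hr
life = 204672 * 0.465904 = 95360 hours


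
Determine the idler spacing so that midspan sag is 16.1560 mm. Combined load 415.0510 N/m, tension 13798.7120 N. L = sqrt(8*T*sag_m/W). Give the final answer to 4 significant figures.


sag = 16.1560/1000 = 0.016156 m
L = sqrt(8 * 13798.7120 * 0.016156 / 415.0510)
L = 2.073 m


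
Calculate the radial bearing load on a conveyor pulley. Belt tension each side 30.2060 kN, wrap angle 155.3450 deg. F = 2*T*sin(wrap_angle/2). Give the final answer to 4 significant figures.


F = 2 * 30.2060 * sin(155.3450/2 deg)
F = 59.02 kN


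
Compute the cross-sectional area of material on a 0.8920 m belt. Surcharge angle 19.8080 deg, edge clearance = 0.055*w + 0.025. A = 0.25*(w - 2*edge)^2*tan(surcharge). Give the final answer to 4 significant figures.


edge = 0.055*0.8920 + 0.025 = 0.07406 m
ew = 0.8920 - 2*0.07406 = 0.74388 m
A = 0.25 * 0.74388^2 * tan(19.8080 deg)
A = 0.04983 m^2


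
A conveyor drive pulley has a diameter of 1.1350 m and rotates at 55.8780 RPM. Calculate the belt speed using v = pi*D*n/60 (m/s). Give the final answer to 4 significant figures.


v = pi * 1.1350 * 55.8780 / 60
v = 3.321 m/s


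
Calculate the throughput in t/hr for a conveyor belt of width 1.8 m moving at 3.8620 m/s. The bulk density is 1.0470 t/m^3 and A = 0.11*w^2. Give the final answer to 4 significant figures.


A = 0.11 * 1.8^2 = 0.3564 m^2
C = 0.3564 * 3.8620 * 1.0470 * 3600
C = 5188 t/hr


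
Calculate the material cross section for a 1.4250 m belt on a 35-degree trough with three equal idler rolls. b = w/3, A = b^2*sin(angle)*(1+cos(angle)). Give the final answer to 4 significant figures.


b = 1.4250/3 = 0.475 m
A = 0.475^2 * sin(35 deg) * (1 + cos(35 deg))
A = 0.2354 m^2


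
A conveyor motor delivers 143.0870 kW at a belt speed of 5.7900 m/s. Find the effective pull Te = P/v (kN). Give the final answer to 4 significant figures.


Te = P / v = 143.0870 / 5.7900
Te = 24.71 kN


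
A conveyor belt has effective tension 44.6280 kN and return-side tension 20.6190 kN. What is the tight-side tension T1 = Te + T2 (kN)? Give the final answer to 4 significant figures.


T1 = Te + T2 = 44.6280 + 20.6190
T1 = 65.25 kN


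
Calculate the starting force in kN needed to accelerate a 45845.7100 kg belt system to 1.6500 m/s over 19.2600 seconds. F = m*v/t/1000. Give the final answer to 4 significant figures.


F = 45845.7100 * 1.6500 / 19.2600 / 1000
F = 3.928 kN


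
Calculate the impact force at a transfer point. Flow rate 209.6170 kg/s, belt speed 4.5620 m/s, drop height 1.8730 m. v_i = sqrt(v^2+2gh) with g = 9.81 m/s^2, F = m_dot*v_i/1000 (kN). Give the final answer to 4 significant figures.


v_i = sqrt(4.5620^2 + 2*9.81*1.8730) = 7.58684 m/s
F = 209.6170 * 7.58684 / 1000
F = 1.590 kN


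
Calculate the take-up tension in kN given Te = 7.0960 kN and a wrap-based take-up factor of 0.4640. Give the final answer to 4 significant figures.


T_tu = 7.0960 * 0.4640
T_tu = 3.293 kN


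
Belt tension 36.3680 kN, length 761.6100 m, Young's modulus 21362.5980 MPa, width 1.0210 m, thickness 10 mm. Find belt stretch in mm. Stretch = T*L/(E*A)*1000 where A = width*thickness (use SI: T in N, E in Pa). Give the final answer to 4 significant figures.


A = 1.0210 * 0.01 = 0.01021 m^2
Stretch = 36.3680*1000 * 761.6100 / (21362.5980e6 * 0.01021) * 1000
Stretch = 127.0 mm


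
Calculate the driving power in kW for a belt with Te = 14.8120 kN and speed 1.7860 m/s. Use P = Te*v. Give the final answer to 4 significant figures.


P = Te * v = 14.8120 * 1.7860
P = 26.45 kW


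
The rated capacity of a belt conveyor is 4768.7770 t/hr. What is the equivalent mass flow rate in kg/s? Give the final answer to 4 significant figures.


m_dot = 4768.7770 * 1000 / 3600
m_dot = 1325 kg/s


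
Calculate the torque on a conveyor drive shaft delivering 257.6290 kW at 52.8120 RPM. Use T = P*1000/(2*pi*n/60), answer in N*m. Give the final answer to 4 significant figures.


omega = 2*pi*52.8120/60 = 5.53046 rad/s
T = 257.6290*1000 / 5.53046
T = 46580 N*m


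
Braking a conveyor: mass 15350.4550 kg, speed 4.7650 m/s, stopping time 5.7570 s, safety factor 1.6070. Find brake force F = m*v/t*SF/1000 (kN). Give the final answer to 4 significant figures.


F = 15350.4550 * 4.7650 / 5.7570 * 1.6070 / 1000
F = 20.42 kN


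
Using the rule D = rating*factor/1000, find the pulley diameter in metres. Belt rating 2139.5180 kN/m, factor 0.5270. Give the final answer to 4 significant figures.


D = 2139.5180 * 0.5270 / 1000
D = 1.128 m


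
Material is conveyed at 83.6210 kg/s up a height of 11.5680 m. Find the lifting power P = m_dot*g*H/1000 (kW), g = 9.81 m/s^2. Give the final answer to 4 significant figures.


P = 83.6210 * 9.81 * 11.5680 / 1000
P = 9.489 kW


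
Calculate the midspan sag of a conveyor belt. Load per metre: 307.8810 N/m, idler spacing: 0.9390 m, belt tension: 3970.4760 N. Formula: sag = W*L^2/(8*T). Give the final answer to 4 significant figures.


sag = 307.8810 * 0.9390^2 / (8 * 3970.4760)
sag = 0.008546 m


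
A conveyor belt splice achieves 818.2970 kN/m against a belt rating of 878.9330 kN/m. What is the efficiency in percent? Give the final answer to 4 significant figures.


Eff = 818.2970 / 878.9330 * 100
Eff = 93.10 %


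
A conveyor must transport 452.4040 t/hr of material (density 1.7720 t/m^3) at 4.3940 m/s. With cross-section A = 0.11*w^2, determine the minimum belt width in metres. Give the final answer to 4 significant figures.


A_req = 452.4040 / (4.3940 * 1.7720 * 3600) = 0.0161399 m^2
w = sqrt(0.0161399 / 0.11)
w = 0.3830 m


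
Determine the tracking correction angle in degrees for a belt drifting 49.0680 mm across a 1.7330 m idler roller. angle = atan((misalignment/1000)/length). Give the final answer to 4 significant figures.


misalign_m = 49.0680 / 1000 = 0.049068 m
angle = atan(0.049068 / 1.7330)
angle = 1.622 deg
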